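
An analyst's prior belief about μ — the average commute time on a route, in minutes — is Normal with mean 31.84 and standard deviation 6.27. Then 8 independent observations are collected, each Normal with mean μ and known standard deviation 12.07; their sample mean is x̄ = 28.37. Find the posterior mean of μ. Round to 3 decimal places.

Prior precision 1/τ₀² = 1/6.27² = 0.0254369; data precision n/σ² = 8/12.07² = 0.0549130.
Posterior precision = 0.0254369 + 0.0549130 = 0.0803500.
Posterior mean = (0.0254369·31.84 + 0.0549130·28.37) / 0.0803500 = 29.469.

Posterior mean ≈ 29.469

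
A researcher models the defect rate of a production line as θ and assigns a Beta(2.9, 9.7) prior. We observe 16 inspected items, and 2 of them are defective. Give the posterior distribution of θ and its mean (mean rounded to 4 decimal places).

Observing 2 successes and 14 failures updates Beta(2.9, 9.7) by adding the success and failure counts to the two shape parameters: α = 2.9+2 = 4.9, β = 9.7+14 = 23.7.
E[θ | data] = 4.9/(4.9+23.7) = 0.1713.

Posterior: Beta(4.9, 23.7); mean ≈ 0.1713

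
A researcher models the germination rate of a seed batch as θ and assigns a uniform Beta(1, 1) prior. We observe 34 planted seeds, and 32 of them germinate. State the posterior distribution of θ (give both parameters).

Observing 32 successes and 2 failures updates Beta(1, 1) by adding the success and failure counts to the two shape parameters: α = 1+32 = 33, β = 1+2 = 3.

Posterior: Beta(33, 3)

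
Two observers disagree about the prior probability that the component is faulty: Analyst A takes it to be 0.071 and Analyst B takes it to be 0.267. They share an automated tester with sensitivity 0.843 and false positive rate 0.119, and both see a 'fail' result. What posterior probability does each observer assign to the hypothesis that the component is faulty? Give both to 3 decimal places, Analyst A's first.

The likelihood ratio for a 'fail' result is 0.843/0.119 = 7.0840.
Analyst A: prior odds 0.071/0.929 = 0.076426; posterior odds 0.54141; posterior probability 0.351.
Analyst B: prior odds 0.267/0.733 = 0.36426; posterior odds 2.5804; posterior probability 0.721.

Analyst A: 0.351; Analyst B: 0.721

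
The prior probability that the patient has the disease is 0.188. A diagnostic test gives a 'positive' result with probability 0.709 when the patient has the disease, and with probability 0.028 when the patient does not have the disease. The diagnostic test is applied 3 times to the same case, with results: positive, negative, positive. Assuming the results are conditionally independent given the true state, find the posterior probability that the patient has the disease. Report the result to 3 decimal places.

With H the event that the patient has the disease, the joint likelihood of the observed sequence is P(data|H) = 0.709·0.291·0.709 = 0.14628 and P(data|¬H) = 0.028·0.972·0.028 = 0.00076205.
Bayes: P(H|data) = 0.188·0.14628 / (0.188·0.14628 + 0.812·0.00076205) = 0.027501/0.028119 = 0.9780.

Posterior P(H) ≈ 0.978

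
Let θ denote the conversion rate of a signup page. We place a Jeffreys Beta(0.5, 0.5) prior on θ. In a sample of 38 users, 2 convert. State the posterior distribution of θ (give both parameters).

Observing 2 successes and 36 failures updates Beta(0.5, 0.5) by adding the success and failure counts to the two shape parameters: α = 0.5+2 = 2.5, β = 0.5+36 = 36.5.

Posterior: Beta(2.5, 36.5)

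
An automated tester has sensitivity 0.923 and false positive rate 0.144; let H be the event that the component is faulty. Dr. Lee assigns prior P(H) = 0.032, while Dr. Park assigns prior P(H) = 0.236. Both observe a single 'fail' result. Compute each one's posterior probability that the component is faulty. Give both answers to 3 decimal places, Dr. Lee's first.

Dr. Lee: 0.175; Dr. Park: 0.664

P('+'|H) = 0.923, P('+'|¬H) = 0.144.
Dr. Lee: numerator 0.923·0.032 = 0.029536; evidence = 0.029536+0.144·0.968 = 0.16893; posterior = 0.175.
Dr. Park: numerator 0.923·0.236 = 0.21783; evidence = 0.21783+0.144·0.764 = 0.32784; posterior = 0.664.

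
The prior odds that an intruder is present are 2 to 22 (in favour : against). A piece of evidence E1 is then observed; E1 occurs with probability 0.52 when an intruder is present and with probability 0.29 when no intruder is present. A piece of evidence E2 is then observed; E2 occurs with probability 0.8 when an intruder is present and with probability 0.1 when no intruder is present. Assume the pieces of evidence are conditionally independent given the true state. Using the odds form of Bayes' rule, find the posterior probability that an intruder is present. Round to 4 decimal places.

Posterior probability ≈ 0.5660

Prior odds = 2/22 = 0.090909.
Likelihood ratio for E1 = 0.52/0.29 = 1.7931.
Likelihood ratio for E2 = 0.8/0.1 = 8.0000.
Posterior odds = prior odds × LR₁ × LR₂ = 1.3041.
Posterior probability = odds/(1+odds) = 1.3041/2.3041 = 0.5660.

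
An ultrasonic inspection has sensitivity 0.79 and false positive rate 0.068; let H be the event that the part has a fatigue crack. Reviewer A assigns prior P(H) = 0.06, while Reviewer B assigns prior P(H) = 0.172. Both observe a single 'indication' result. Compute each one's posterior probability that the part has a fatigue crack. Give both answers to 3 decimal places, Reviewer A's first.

Reviewer A: 0.426; Reviewer B: 0.707

P('+'|H) = 0.79, P('+'|¬H) = 0.068.
Reviewer A: numerator 0.79·0.06 = 0.047400; evidence = 0.047400+0.068·0.94 = 0.11132; posterior = 0.426.
Reviewer B: numerator 0.79·0.172 = 0.13588; evidence = 0.13588+0.068·0.828 = 0.19218; posterior = 0.707.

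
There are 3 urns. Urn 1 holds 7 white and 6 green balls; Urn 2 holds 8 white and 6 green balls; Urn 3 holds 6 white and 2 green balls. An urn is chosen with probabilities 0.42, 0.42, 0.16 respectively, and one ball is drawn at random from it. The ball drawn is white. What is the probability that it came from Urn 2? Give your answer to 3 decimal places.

P(white|Urn 1) = 0.5385; P(white|Urn 2) = 0.5714; P(white|Urn 3) = 0.75.
Prior × likelihood for each source: 0.42·0.5385=0.2262, 0.42·0.5714=0.2400, 0.16·0.75=0.1200. Summing gives P(white) = 0.58615.
P(Urn 2 | white) = 0.2400 / 0.58615 = 0.409.

Posterior probability ≈ 0.409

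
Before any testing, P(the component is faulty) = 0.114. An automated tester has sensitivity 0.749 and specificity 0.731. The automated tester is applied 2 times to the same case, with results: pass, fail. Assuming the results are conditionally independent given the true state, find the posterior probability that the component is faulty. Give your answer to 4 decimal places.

Posterior P(H) ≈ 0.1095

With H the event that the component is faulty, the joint likelihood of the observed sequence is P(data|H) = 0.251·0.749 = 0.18800 and P(data|¬H) = 0.731·0.269 = 0.19664.
Bayes: P(H|data) = 0.114·0.18800 / (0.114·0.18800 + 0.886·0.19664) = 0.021432/0.19565 = 0.1095.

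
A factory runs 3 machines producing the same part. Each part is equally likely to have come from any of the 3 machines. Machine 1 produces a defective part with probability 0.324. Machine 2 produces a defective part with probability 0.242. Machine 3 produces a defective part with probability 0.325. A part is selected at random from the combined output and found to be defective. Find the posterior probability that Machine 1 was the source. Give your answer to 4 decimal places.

Posterior probability ≈ 0.3636

P(defective|M1) = 0.324; P(defective|M2) = 0.242; P(defective|M3) = 0.325.
Prior × likelihood for each source: 0.333333·0.324=0.1080, 0.333333·0.242=0.08067, 0.333333·0.325=0.1083. Summing gives P(defective) = 0.29700.
P(Machine 1 | defective) = 0.1080 / 0.29700 = 0.3636.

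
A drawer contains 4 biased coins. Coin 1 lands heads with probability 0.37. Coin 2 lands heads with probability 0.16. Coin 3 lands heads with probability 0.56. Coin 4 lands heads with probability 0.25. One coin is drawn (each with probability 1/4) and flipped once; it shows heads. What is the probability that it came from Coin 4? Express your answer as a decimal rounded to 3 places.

Tabulate prior·likelihood by source: [1] prior 0.25, lik 0.37, product 0.09250; [2] prior 0.25, lik 0.16, product 0.04000; [3] prior 0.25, lik 0.56, product 0.1400; [4] prior 0.25, lik 0.25, product 0.06250.
Normalizing constant = 0.33500; the posterior for Coin 4 is its product over the sum, 0.06250/0.33500 = 0.187.

Posterior probability ≈ 0.187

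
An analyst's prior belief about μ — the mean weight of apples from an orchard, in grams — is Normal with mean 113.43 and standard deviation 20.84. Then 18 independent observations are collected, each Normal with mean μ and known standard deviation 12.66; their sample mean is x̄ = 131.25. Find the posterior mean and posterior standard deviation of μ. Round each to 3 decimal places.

Prior precision 1/τ₀² = 1/20.84² = 0.00230253; data precision n/σ² = 18/12.66² = 0.112307.
Posterior precision = 0.00230253 + 0.112307 = 0.114609, giving posterior SD = 1/√0.114609 = 2.954.
Posterior mean = (0.00230253·113.43 + 0.112307·131.25) / 0.114609 = 130.892.

Posterior mean ≈ 130.892; posterior SD ≈ 2.954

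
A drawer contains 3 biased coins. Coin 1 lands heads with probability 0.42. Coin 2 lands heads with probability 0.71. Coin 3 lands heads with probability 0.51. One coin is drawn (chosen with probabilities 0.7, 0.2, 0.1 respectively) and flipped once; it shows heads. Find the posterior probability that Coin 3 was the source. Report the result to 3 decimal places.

P(heads|C1) = 0.42; P(heads|C2) = 0.71; P(heads|C3) = 0.51.
Prior × likelihood for each source: 0.7·0.42=0.2940, 0.2·0.71=0.1420, 0.1·0.51=0.05100. Summing gives P(heads) = 0.48700.
P(Coin 3 | heads) = 0.05100 / 0.48700 = 0.105.

Posterior probability ≈ 0.105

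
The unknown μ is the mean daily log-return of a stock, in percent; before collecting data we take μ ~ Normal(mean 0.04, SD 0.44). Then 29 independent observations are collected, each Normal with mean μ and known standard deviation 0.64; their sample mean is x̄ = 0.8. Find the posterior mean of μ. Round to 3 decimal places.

Posterior mean ≈ 0.748

With known σ, the Normal prior is conjugate. Weight on the data is w = (n/σ²)/(n/σ² + 1/τ₀²) = 70.8008/(70.8008+5.16529) = 0.93201.
Posterior mean = w·x̄ + (1−w)·μ₀ = 0.93201·0.8 + 0.067995·0.04 = 0.748.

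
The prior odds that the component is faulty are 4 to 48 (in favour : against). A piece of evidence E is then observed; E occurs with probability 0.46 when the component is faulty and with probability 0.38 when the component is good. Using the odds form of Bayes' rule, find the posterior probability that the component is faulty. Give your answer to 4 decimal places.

Posterior probability ≈ 0.0916

Prior odds = 4/48 = 0.083333. In log-odds, ln(0.083333) = -2.4849.
Add log likelihood ratio: ln(1.2105) = 0.19106.
Posterior log-odds = -2.2939, so posterior odds = exp(-2.2939) = 0.10088. Converting, P(H|E) = 0.10088/1.1009 = 0.0916.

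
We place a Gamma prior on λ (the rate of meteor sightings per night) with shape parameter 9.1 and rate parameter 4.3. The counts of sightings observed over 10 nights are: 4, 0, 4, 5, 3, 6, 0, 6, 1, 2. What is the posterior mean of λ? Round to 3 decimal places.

Posterior mean ≈ 2.804

Total count ∑xᵢ = 31 over n = 10 nights.
Gamma is conjugate to the Poisson likelihood: posterior is Gamma(shape = 9.1+31 = 40.1, rate = 4.3+10 = 14.3).
E[λ | data] = 40.1/14.3 = 2.804.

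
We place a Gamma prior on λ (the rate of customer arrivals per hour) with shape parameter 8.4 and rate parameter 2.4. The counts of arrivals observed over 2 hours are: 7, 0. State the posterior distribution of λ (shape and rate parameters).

The Poisson likelihood adds the total count to the shape and the number of exposure periods to the rate. Here ∑xᵢ = 7 and n = 2, so shape 8.4→15.4 and rate 2.4→4.4.

Posterior: Gamma(shape=15.4, rate=4.4)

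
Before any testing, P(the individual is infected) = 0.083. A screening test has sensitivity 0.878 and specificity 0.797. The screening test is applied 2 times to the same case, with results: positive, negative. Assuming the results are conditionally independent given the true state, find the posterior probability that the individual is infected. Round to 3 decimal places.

Posterior P(H) ≈ 0.057

With H the event that the individual is infected, the joint likelihood of the observed sequence is P(data|H) = 0.878·0.122 = 0.10712 and P(data|¬H) = 0.203·0.797 = 0.16179.
Bayes: P(H|data) = 0.083·0.10712 / (0.083·0.10712 + 0.917·0.16179) = 0.0088906/0.15725 = 0.0565.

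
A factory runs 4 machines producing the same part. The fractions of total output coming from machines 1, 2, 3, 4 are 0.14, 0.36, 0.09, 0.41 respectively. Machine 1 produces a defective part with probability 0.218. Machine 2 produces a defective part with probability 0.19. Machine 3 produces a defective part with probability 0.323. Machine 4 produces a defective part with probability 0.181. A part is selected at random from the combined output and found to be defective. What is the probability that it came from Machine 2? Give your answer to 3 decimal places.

Posterior probability ≈ 0.338

Tabulate prior·likelihood by source: [1] prior 0.14, lik 0.218, product 0.03052; [2] prior 0.36, lik 0.19, product 0.06840; [3] prior 0.09, lik 0.323, product 0.02907; [4] prior 0.41, lik 0.181, product 0.07421.
Normalizing constant = 0.20220; the posterior for Machine 2 is its product over the sum, 0.06840/0.20220 = 0.338.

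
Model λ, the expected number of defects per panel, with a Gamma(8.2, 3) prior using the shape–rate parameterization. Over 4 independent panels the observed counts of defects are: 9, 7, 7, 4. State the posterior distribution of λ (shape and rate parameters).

Posterior: Gamma(shape=35.2, rate=7)

The Poisson likelihood adds the total count to the shape and the number of exposure periods to the rate. Here ∑xᵢ = 27 and n = 4, so shape 8.2→35.2 and rate 3→7.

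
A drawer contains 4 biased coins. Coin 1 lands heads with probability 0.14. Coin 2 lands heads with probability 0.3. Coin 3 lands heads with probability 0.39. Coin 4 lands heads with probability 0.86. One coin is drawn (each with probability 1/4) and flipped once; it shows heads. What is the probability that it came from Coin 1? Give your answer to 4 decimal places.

Tabulate prior·likelihood by source: [1] prior 0.25, lik 0.14, product 0.03500; [2] prior 0.25, lik 0.3, product 0.07500; [3] prior 0.25, lik 0.39, product 0.09750; [4] prior 0.25, lik 0.86, product 0.2150.
Normalizing constant = 0.42250; the posterior for Coin 1 is its product over the sum, 0.03500/0.42250 = 0.0828.

Posterior probability ≈ 0.0828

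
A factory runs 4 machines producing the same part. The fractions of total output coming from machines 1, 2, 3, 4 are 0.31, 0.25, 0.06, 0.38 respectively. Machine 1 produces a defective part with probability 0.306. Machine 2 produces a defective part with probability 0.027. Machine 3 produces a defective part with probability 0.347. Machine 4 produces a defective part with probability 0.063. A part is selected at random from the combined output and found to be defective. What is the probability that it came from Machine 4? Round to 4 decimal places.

Posterior probability ≈ 0.1636

Tabulate prior·likelihood by source: [1] prior 0.31, lik 0.306, product 0.09486; [2] prior 0.25, lik 0.027, product 0.006750; [3] prior 0.06, lik 0.347, product 0.02082; [4] prior 0.38, lik 0.063, product 0.02394.
Normalizing constant = 0.14637; the posterior for Machine 4 is its product over the sum, 0.02394/0.14637 = 0.1636.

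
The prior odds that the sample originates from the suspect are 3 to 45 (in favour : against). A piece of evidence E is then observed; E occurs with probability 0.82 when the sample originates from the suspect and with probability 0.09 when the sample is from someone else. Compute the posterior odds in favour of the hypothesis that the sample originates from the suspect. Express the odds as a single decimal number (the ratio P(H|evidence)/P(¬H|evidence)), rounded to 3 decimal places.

Posterior odds ≈ 0.607

Prior odds = 3/45 = 0.066667. In log-odds, ln(0.066667) = -2.7081.
Add log likelihood ratio: ln(9.1111) = 2.2095.
Posterior log-odds = -0.49856, so posterior odds = exp(-0.49856) = 0.60741.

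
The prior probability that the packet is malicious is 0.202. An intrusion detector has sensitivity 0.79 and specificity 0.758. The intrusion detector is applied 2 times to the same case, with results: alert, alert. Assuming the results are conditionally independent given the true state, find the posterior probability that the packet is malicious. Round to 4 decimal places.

Posterior P(H) ≈ 0.7296

With H the event that the packet is malicious, the joint likelihood of the observed sequence is P(data|H) = 0.79·0.79 = 0.62410 and P(data|¬H) = 0.242·0.242 = 0.058564.
Bayes: P(H|data) = 0.202·0.62410 / (0.202·0.62410 + 0.798·0.058564) = 0.12607/0.17280 = 0.7296.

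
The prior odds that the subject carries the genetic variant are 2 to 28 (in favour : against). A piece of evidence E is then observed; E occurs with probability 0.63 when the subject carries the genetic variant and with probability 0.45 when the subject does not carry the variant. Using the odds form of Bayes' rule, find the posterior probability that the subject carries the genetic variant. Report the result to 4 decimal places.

Posterior probability ≈ 0.0909

Prior odds = 2/28 = 0.071429. In log-odds, ln(0.071429) = -2.6391.
Add log likelihood ratio: ln(1.4000) = 0.33647.
Posterior log-odds = -2.3026, so posterior odds = exp(-2.3026) = 0.10000. Converting, P(H|E) = 0.10000/1.1000 = 0.0909.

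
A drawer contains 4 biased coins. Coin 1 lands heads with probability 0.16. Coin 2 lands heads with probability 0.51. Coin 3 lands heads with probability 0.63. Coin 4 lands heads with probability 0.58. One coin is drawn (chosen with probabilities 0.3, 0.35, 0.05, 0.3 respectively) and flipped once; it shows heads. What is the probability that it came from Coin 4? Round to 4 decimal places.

Tabulate prior·likelihood by source: [1] prior 0.3, lik 0.16, product 0.04800; [2] prior 0.35, lik 0.51, product 0.1785; [3] prior 0.05, lik 0.63, product 0.03150; [4] prior 0.3, lik 0.58, product 0.1740.
Normalizing constant = 0.43200; the posterior for Coin 4 is its product over the sum, 0.1740/0.43200 = 0.4028.

Posterior probability ≈ 0.4028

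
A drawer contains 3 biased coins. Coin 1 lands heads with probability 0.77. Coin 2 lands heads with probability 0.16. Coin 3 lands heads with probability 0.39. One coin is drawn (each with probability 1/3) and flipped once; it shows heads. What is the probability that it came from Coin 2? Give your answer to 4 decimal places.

Tabulate prior·likelihood by source: [1] prior 0.333333, lik 0.77, product 0.2567; [2] prior 0.333333, lik 0.16, product 0.05333; [3] prior 0.333333, lik 0.39, product 0.1300.
Normalizing constant = 0.44000; the posterior for Coin 2 is its product over the sum, 0.05333/0.44000 = 0.1212.

Posterior probability ≈ 0.1212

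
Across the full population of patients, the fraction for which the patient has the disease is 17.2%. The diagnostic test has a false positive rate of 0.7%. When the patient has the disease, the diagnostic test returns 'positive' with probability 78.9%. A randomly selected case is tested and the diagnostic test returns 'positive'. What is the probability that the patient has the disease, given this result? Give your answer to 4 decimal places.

Write H for 'the patient has the disease'. Prior odds H:¬H = 0.172/0.828 = 0.20773. For the 'positive' outcome, the likelihood ratio is 0.789/0.007 = 112.71.
Posterior odds = 0.20773 × 112.71 = 23.414, so P(H|E) = 23.414/(1+23.414) = 0.9590.

P(H | E) ≈ 0.9590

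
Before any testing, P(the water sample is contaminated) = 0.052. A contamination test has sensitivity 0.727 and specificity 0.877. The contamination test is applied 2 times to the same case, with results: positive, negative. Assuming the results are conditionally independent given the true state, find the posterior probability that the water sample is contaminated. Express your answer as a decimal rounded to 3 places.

Posterior P(H) ≈ 0.092

With H the event that the water sample is contaminated, the joint likelihood of the observed sequence is P(data|H) = 0.727·0.273 = 0.19847 and P(data|¬H) = 0.123·0.877 = 0.10787.
Bayes: P(H|data) = 0.052·0.19847 / (0.052·0.19847 + 0.948·0.10787) = 0.010320/0.11258 = 0.0917.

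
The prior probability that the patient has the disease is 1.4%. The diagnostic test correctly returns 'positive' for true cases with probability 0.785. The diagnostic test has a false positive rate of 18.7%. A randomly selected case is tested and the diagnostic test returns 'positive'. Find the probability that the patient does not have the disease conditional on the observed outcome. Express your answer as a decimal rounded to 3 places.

P(¬H | E) ≈ 0.944

Write H for 'the patient has the disease'. Prior odds H:¬H = 0.014/0.986 = 0.014199. For the 'positive' outcome, the likelihood ratio is 0.785/0.187 = 4.1979.
Posterior odds = 0.014199 × 4.1979 = 0.059605, so P(H|E) = 0.059605/(1+0.059605) = 0.056. Then P(¬H|E) = 1 − 0.056 = 0.944.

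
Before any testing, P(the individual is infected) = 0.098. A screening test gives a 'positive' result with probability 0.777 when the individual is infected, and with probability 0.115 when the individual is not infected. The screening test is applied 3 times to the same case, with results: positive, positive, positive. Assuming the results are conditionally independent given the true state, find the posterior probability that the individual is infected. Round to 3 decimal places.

With H the event that the individual is infected, the joint likelihood of the observed sequence is P(data|H) = 0.777·0.777·0.777 = 0.46910 and P(data|¬H) = 0.115·0.115·0.115 = 0.0015209.
Bayes: P(H|data) = 0.098·0.46910 / (0.098·0.46910 + 0.902·0.0015209) = 0.045972/0.047343 = 0.9710.

Posterior P(H) ≈ 0.971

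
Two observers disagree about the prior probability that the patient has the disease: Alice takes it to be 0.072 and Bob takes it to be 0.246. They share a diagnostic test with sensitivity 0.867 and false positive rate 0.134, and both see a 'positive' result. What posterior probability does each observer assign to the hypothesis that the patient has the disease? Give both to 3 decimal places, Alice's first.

Alice: 0.334; Bob: 0.679

P('+'|H) = 0.867, P('+'|¬H) = 0.134.
Alice: numerator 0.867·0.072 = 0.062424; evidence = 0.062424+0.134·0.928 = 0.18678; posterior = 0.334.
Bob: numerator 0.867·0.246 = 0.21328; evidence = 0.21328+0.134·0.754 = 0.31432; posterior = 0.679.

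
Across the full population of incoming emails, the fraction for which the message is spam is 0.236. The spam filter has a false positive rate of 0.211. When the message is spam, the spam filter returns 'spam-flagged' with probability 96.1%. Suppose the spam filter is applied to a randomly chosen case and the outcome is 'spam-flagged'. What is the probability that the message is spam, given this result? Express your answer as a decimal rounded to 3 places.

P(H | E) ≈ 0.585

Write H for 'the message is spam'. Prior odds H:¬H = 0.236/0.764 = 0.30890. For the 'spam-flagged' outcome, the likelihood ratio is 0.961/0.211 = 4.5545.
Posterior odds = 0.30890 × 4.5545 = 1.4069, so P(H|E) = 1.4069/(1+1.4069) = 0.585.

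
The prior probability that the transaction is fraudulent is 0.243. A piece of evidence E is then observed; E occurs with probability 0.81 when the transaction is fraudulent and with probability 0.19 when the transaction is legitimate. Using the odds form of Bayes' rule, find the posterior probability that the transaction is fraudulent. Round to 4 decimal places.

Prior odds = 0.243/(1−0.243) = 0.32100. In log-odds, ln(0.32100) = -1.1363.
Add log likelihood ratio: ln(4.2632) = 1.4500.
Posterior log-odds = 0.31371, so posterior odds = exp(0.31371) = 1.3685. Converting, P(H|E) = 1.3685/2.3685 = 0.5778.

Posterior probability ≈ 0.5778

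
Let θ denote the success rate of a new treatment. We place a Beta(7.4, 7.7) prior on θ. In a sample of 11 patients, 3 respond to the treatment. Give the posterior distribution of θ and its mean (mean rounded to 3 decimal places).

Observing 3 successes and 8 failures updates Beta(7.4, 7.7) by adding the success and failure counts to the two shape parameters: α = 7.4+3 = 10.4, β = 7.7+8 = 15.7.
E[θ | data] = 10.4/(10.4+15.7) = 0.398.

Posterior: Beta(10.4, 15.7); mean ≈ 0.398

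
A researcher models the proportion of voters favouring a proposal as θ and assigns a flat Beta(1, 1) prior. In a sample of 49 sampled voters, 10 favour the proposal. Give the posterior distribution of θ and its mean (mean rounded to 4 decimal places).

Observing 10 successes and 39 failures updates Beta(1, 1) by adding the success and failure counts to the two shape parameters: α = 1+10 = 11, β = 1+39 = 40.
E[θ | data] = 11/(11+40) = 0.2157.

Posterior: Beta(11, 40); mean ≈ 0.2157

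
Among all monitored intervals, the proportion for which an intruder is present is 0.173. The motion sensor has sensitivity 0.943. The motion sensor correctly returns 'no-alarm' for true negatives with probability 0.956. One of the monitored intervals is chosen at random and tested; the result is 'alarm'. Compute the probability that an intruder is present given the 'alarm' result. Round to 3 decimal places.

Write H for 'an intruder is present'. Prior odds H:¬H = 0.173/0.827 = 0.20919. For the 'alarm' outcome, the likelihood ratio is 0.943/0.044 = 21.432.
Posterior odds = 0.20919 × 21.432 = 4.4833, so P(H|E) = 4.4833/(1+4.4833) = 0.818.

P(H | E) ≈ 0.818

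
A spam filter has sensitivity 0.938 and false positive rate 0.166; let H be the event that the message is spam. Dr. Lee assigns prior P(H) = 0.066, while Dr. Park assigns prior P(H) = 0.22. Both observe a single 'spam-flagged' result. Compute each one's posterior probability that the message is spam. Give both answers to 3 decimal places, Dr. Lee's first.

The likelihood ratio for a 'spam-flagged' result is 0.938/0.166 = 5.6506.
Dr. Lee: prior odds 0.066/0.934 = 0.070664; posterior odds 0.39929; posterior probability 0.285.
Dr. Park: prior odds 0.22/0.78 = 0.28205; posterior odds 1.5938; posterior probability 0.614.

Dr. Lee: 0.285; Dr. Park: 0.614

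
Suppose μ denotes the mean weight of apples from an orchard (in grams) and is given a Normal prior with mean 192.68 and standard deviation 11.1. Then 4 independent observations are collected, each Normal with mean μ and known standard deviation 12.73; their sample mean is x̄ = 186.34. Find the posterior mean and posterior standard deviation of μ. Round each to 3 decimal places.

Posterior mean ≈ 187.909; posterior SD ≈ 5.522

Prior precision 1/τ₀² = 1/11.1² = 0.00811622; data precision n/σ² = 4/12.73² = 0.0246833.
Posterior precision = 0.00811622 + 0.0246833 = 0.0327995, giving posterior SD = 1/√0.0327995 = 5.522.
Posterior mean = (0.00811622·192.68 + 0.0246833·186.34) / 0.0327995 = 187.909.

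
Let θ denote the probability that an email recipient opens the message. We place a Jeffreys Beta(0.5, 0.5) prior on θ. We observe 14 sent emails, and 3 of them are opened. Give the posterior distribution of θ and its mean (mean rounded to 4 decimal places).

Posterior: Beta(3.5, 11.5); mean ≈ 0.2333

Observing 3 successes and 11 failures updates Beta(0.5, 0.5) by adding the success and failure counts to the two shape parameters: α = 0.5+3 = 3.5, β = 0.5+11 = 11.5.
Posterior mean = α/(α+β) = 3.5/15 = 0.2333.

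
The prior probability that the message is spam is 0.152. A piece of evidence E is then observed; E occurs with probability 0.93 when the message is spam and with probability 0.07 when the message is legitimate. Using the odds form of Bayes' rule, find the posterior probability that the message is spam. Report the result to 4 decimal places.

Posterior probability ≈ 0.7043

Prior odds = 0.152/(1−0.152) = 0.17925. In log-odds, ln(0.17925) = -1.7190.
Add log likelihood ratio: ln(13.286) = 2.5867.
Posterior log-odds = 0.86769, so posterior odds = exp(0.86769) = 2.3814. Converting, P(H|E) = 2.3814/3.3814 = 0.7043.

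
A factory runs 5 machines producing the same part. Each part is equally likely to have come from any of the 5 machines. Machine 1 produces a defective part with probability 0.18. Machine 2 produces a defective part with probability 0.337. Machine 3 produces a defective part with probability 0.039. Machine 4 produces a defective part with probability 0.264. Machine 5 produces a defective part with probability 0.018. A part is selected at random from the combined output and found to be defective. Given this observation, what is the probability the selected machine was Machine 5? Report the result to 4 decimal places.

Tabulate prior·likelihood by source: [1] prior 0.2, lik 0.18, product 0.03600; [2] prior 0.2, lik 0.337, product 0.06740; [3] prior 0.2, lik 0.039, product 0.007800; [4] prior 0.2, lik 0.264, product 0.05280; [5] prior 0.2, lik 0.018, product 0.003600.
Normalizing constant = 0.16760; the posterior for Machine 5 is its product over the sum, 0.003600/0.16760 = 0.0215.

Posterior probability ≈ 0.0215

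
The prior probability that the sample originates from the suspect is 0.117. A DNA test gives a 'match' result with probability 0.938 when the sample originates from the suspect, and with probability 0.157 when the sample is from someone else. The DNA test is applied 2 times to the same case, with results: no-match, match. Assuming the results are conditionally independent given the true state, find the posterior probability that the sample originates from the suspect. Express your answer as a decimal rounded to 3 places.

Let H be the event that the sample originates from the suspect; start with P(H) = 0.117. P('match'|H) = 0.938, P('match'|¬H) = 0.157.
Update on result 1 ('no-match'): P(H) ← 0.062·0.1170 / (0.062·0.1170 + 0.843·0.8830) = 0.0072540/0.75162 = 0.0097.
Update on result 2 ('match'): P(H) ← 0.938·0.0097 / (0.938·0.0097 + 0.157·0.9903) = 0.0090527/0.16454 = 0.0550.

Posterior P(H) ≈ 0.055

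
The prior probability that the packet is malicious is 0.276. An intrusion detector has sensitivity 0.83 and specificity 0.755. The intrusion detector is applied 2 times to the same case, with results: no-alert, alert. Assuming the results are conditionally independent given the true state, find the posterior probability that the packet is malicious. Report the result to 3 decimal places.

With H the event that the packet is malicious, the joint likelihood of the observed sequence is P(data|H) = 0.17·0.83 = 0.14110 and P(data|¬H) = 0.755·0.245 = 0.18498.
Bayes: P(H|data) = 0.276·0.14110 / (0.276·0.14110 + 0.724·0.18498) = 0.038944/0.17287 = 0.2253.

Posterior P(H) ≈ 0.225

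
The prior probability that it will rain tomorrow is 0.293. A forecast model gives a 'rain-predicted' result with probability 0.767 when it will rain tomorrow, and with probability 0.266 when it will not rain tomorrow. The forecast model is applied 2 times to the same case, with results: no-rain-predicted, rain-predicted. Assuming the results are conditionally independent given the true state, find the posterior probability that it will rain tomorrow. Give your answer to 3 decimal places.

Posterior P(H) ≈ 0.275

Let H be the event that it will rain tomorrow; start with P(H) = 0.293. P('rain-predicted'|H) = 0.767, P('rain-predicted'|¬H) = 0.266.
Update on result 1 ('no-rain-predicted'): P(H) ← 0.233·0.2930 / (0.233·0.2930 + 0.734·0.7070) = 0.068269/0.58721 = 0.1163.
Update on result 2 ('rain-predicted'): P(H) ← 0.767·0.1163 / (0.767·0.1163 + 0.266·0.8837) = 0.089172/0.32425 = 0.2750.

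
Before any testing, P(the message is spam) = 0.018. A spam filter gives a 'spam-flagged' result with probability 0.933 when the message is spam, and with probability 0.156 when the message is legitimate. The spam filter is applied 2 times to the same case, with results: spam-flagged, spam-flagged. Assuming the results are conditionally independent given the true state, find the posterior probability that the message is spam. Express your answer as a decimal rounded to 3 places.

Posterior P(H) ≈ 0.396

Let H be the event that the message is spam; start with P(H) = 0.018. P('spam-flagged'|H) = 0.933, P('spam-flagged'|¬H) = 0.156.
Update on result 1 ('spam-flagged'): P(H) ← 0.933·0.0180 / (0.933·0.0180 + 0.156·0.9820) = 0.016794/0.16999 = 0.0988.
Update on result 2 ('spam-flagged'): P(H) ← 0.933·0.0988 / (0.933·0.0988 + 0.156·0.9012) = 0.092177/0.23276 = 0.3960.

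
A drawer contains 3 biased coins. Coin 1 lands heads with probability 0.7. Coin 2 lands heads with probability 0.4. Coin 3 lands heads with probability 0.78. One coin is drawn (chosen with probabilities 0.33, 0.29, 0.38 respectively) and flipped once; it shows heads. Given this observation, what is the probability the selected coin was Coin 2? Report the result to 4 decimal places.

Posterior probability ≈ 0.1803

P(heads|C1) = 0.7; P(heads|C2) = 0.4; P(heads|C3) = 0.78.
Prior × likelihood for each source: 0.33·0.7=0.2310, 0.29·0.4=0.1160, 0.38·0.78=0.2964. Summing gives P(heads) = 0.64340.
P(Coin 2 | heads) = 0.1160 / 0.64340 = 0.1803.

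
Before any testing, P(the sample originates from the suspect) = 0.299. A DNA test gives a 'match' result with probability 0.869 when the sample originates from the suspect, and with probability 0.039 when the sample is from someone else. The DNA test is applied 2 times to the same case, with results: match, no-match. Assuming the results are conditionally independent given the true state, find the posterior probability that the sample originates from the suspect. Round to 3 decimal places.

Let H be the event that the sample originates from the suspect; start with P(H) = 0.299. P('match'|H) = 0.869, P('match'|¬H) = 0.039.
Update on result 1 ('match'): P(H) ← 0.869·0.2990 / (0.869·0.2990 + 0.039·0.7010) = 0.25983/0.28717 = 0.9048.
Update on result 2 ('no-match'): P(H) ← 0.131·0.9048 / (0.131·0.9048 + 0.961·0.0952) = 0.11853/0.21002 = 0.5644.

Posterior P(H) ≈ 0.564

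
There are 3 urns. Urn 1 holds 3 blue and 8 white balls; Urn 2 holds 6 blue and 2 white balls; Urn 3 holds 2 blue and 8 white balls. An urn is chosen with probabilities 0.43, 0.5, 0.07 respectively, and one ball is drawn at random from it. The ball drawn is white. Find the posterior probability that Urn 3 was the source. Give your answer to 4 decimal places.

P(white|Urn 1) = 0.7273; P(white|Urn 2) = 0.25; P(white|Urn 3) = 0.8.
Prior × likelihood for each source: 0.43·0.7273=0.3127, 0.5·0.25=0.1250, 0.07·0.8=0.05600. Summing gives P(white) = 0.49373.
P(Urn 3 | white) = 0.05600 / 0.49373 = 0.1134.

Posterior probability ≈ 0.1134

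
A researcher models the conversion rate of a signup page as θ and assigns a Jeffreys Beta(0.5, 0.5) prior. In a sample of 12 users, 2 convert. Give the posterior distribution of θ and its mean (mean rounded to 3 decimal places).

Posterior: Beta(2.5, 10.5); mean ≈ 0.192

Observing 2 successes and 10 failures updates Beta(0.5, 0.5) by adding the success and failure counts to the two shape parameters: α = 0.5+2 = 2.5, β = 0.5+10 = 10.5.
Posterior mean = α/(α+β) = 2.5/13 = 0.192.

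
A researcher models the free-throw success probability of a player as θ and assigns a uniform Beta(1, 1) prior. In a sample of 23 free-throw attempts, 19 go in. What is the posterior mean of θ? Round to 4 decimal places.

Posterior mean ≈ 0.8000

Observing 19 successes and 4 failures updates Beta(1, 1) by adding the success and failure counts to the two shape parameters: α = 1+19 = 20, β = 1+4 = 5.
E[θ | data] = 20/(20+5) = 0.8000.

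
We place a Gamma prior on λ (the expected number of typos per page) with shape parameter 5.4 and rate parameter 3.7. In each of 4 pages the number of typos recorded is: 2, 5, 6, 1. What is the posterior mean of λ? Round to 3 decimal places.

Posterior mean ≈ 2.519

The Poisson likelihood adds the total count to the shape and the number of exposure periods to the rate. Here ∑xᵢ = 14 and n = 4, so shape 5.4→19.4 and rate 3.7→7.7.
Posterior mean = shape/rate = 19.4/7.7 = 2.519.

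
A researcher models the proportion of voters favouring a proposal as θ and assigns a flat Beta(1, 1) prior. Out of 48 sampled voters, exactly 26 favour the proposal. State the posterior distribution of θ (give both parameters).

Posterior: Beta(27, 23)

Observing 26 successes and 22 failures updates Beta(1, 1) by adding the success and failure counts to the two shape parameters: α = 1+26 = 27, β = 1+22 = 23.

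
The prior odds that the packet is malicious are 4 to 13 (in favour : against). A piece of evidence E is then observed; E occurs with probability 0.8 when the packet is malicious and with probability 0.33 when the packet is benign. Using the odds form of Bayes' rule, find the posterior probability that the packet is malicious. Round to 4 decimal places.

Prior odds = 4/13 = 0.30769. In log-odds, ln(0.30769) = -1.1787.
Add log likelihood ratio: ln(2.4242) = 0.88552.
Posterior log-odds = -0.29314, so posterior odds = exp(-0.29314) = 0.74592. Converting, P(H|E) = 0.74592/1.7459 = 0.4272.

Posterior probability ≈ 0.4272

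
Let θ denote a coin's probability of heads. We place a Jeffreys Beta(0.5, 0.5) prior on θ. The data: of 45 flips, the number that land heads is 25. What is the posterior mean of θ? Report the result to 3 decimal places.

Observing 25 successes and 20 failures updates Beta(0.5, 0.5) by adding the success and failure counts to the two shape parameters: α = 0.5+25 = 25.5, β = 0.5+20 = 20.5.
Posterior mean = α/(α+β) = 25.5/46 = 0.554.

Posterior mean ≈ 0.554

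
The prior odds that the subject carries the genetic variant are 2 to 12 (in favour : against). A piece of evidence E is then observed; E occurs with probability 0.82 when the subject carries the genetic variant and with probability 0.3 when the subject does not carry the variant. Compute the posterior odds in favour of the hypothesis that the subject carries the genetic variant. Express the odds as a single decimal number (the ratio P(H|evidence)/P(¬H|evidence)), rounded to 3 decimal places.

Prior odds = 2/12 = 0.16667. In log-odds, ln(0.16667) = -1.7918.
Add log likelihood ratio: ln(2.7333) = 1.0055.
Posterior log-odds = -0.78624, so posterior odds = exp(-0.78624) = 0.45556.

Posterior odds ≈ 0.456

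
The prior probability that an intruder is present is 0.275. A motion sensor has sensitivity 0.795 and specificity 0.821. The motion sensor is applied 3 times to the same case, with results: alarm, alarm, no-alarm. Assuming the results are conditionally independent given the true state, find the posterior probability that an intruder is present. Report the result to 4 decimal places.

Let H be the event that an intruder is present; start with P(H) = 0.275. P('alarm'|H) = 0.795, P('alarm'|¬H) = 0.179.
Update on result 1 ('alarm'): P(H) ← 0.795·0.2750 / (0.795·0.2750 + 0.179·0.7250) = 0.21863/0.34840 = 0.6275.
Update on result 2 ('alarm'): P(H) ← 0.795·0.6275 / (0.795·0.6275 + 0.179·0.3725) = 0.49887/0.56555 = 0.8821.
Update on result 3 ('no-alarm'): P(H) ← 0.205·0.8821 / (0.205·0.8821 + 0.821·0.1179) = 0.18083/0.27762 = 0.6514.

Posterior P(H) ≈ 0.6514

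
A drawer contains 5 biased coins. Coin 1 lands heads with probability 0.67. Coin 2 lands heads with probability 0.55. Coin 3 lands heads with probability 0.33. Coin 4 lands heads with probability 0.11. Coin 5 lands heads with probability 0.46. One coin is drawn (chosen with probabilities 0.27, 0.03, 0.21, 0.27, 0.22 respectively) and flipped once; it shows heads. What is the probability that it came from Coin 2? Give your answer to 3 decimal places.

Posterior probability ≈ 0.041

P(heads|C1) = 0.67; P(heads|C2) = 0.55; P(heads|C3) = 0.33; P(heads|C4) = 0.11; P(heads|C5) = 0.46.
Prior × likelihood for each source: 0.27·0.67=0.1809, 0.03·0.55=0.01650, 0.21·0.33=0.06930, 0.27·0.11=0.02970, 0.22·0.46=0.1012. Summing gives P(heads) = 0.39760.
P(Coin 2 | heads) = 0.01650 / 0.39760 = 0.041.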